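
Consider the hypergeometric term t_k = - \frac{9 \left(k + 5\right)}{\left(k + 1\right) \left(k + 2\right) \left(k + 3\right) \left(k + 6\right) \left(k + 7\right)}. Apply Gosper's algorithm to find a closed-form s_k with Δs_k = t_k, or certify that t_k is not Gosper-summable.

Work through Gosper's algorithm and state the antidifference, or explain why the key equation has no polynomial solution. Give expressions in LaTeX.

The ratio is (k + 1)*(k + 6)**2/((k + 4)*(k + 5)*(k + 8)).
So A=k + 1 and B=k + 8, with C=k**3 + 14*k**2 + 65*k + 100.
Solve (k + 1)·f(k+1) − (k + 7)·f(k) = k**3 + 14*k**2 + 65*k + 100.
Degrees (1,1,3) ⇒ d ≤ 6.
Match coefficients ⇒ f(k) = k*(k + 3)*(k + 4)**2*(k + 5)**2/36.
R(k) = B(k−1)·f(k)/C(k) = k*(k + 3)*(k + 4)*(k + 7)/36; s_k = R·t_k = k*(-k**2 - 9*k - 20)/(4*(k**3 + 9*k**2 + 20*k + 12)).
s_(k+1) − s_k = 9*(-k - 5)/(k**5 + 19*k**4 + 131*k**3 + 401*k**2 + 540*k + 252) = t_k.

s_k = \frac{k \left(- k^{2} - 9 k - 20\right)}{4 \left(k^{3} + 9 k^{2} + 20 k + 12\right)}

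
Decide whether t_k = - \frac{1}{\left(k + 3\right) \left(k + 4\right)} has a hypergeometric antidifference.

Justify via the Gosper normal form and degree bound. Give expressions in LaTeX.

Yes. s_k = - \frac{k}{3 k + 9}.

r(k) = (k + 3)/(k + 5) after simplifying.
Gosper form: A/B · C(k+1)/C(k) with A=k + 3, B=k + 5, C=1.
Set up (k + 3)·f(k+1) − (k + 4)·f(k) − (1) = 0.
deg f ≤ 1 (via 1,1,0).
Solving with deg f ≤ 1: f(k) = k/3.
R(k) = B(k−1)·f(k)/C(k) = k*(k + 4)/3; s_k = R·t_k = -k/(3*k + 9).
Verify: -1/(k**2 + 7*k + 12) matches t_k.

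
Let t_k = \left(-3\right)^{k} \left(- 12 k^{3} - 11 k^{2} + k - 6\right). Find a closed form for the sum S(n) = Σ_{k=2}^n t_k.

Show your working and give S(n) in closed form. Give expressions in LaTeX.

S(n) = - 15 \left(-3\right)^{n} n^{2} - 3 \left(-3\right)^{n} + 3 \left(-3\right)^{n + 1} n^{3} - 81

Ratio r(k) = 3*(-12*k**3 - 47*k**2 - 57*k - 28)/(12*k**3 + 11*k**2 - k + 6).
Factor: A=-3; B=1; C=k**3 + 11*k**2/12 - k/12 + 1/2.
Set up (-3)·f(k+1) − (1)·f(k) − (k**3 + 11*k**2/12 - k/12 + 1/2) = 0.
d = 3 from the (0,0,3) case.
Solving with deg f ≤ 3: f(k) = -(3*k**3 - 4*k**2 - k + 3)/12.
R(k) = B(k−1)·f(k)/C(k) = -(3*k**3 - 4*k**2 - k + 3)/(12*k**3 + 11*k**2 - k + 6); s_k = R·t_k = (-3)**k*(3*k**3 - 4*k**2 - k + 3).
Check: Δs_k = (-3)**k*(-12*k**3 - 11*k**2 + k - 6). ✓
Evaluate: s_(n+1) = (-3)**(n + 1)*(3*n**3 + 5*n**2 + 1); subtract s_(2) = 81 ⇒ S(n) = -15*(-3)**n*n**2 - 3*(-3)**n + 3*(-3)**(n + 1)*n**3 - 81.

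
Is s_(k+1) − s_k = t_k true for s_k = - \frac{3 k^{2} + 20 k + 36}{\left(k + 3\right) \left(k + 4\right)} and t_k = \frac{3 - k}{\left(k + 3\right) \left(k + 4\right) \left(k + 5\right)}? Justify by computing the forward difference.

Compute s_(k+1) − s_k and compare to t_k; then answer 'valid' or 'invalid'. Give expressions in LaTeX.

Valid — Δs_k = t_k.

s_(k+1) = (-20*k - 3*(k + 1)**2 - 56)/((k + 4)*(k + 5))
s_(k+1) − s_k = (3 - k)/(k**3 + 12*k**2 + 47*k + 60)
(s_(k+1) − s_k) − t_k = 0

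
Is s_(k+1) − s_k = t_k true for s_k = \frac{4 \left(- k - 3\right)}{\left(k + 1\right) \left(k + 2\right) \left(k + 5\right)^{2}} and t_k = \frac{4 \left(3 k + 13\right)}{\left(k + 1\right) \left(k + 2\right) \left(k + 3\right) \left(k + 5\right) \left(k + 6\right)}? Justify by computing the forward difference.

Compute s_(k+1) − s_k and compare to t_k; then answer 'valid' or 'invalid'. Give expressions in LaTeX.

s_(k+1) = 4*(-k - 4)/((k + 2)*(k + 3)*(k + 6)**2)
s_(k+1) − s_k = 4*(-(k + 1)*(k + 4)*(k + 5)**2 + (k + 3)**2*(k + 6)**2)/((k + 1)*(k + 2)*(k + 3)*(k + 5)**2*(k + 6)**2)
(s_(k+1) − s_k) − t_k = 8*(-4*k**2 - 37*k - 83)/(k**7 + 28*k**6 + 324*k**5 + 1994*k**4 + 6983*k**3 + 13746*k**2 + 13860*k + 5400)

Invalid: residual \frac{8 \left(- 4 k^{2} - 37 k - 83\right)}{k^{7} + 28 k^{6} + 324 k^{5} + 1994 k^{4} + 6983 k^{3} + 13746 k^{2} + 13860 k + 5400} ≠ 0.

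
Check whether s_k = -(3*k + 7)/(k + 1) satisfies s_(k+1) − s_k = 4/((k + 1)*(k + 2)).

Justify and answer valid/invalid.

s_(k+1) = (-3*k - 10)/(k + 2)
s_(k+1) − s_k = 4/(k**2 + 3*k + 2)
(s_(k+1) − s_k) − t_k = 0

valid (s_(k+1) − s_k reduces to t_k)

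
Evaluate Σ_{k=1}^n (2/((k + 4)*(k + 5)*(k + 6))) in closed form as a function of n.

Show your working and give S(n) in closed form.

Compute t_(k+1)/t_k: get (k + 4)/(k + 7).
A = k + 4, B = k + 7, C = 1.
Set up (k + 4)·f(k+1) − (k + 6)·f(k) − (1) = 0.
Degrees (1,1,0) ⇒ d ≤ 2.
Solve for f: f(k) = k*(k + 9)/40 (degree 2 ≤ 2).
R(k) = B(k−1)·f(k)/C(k) = k*(k + 6)*(k + 9)/40; s_k = R·t_k = k*(k + 9)/(20*(k + 4)*(k + 5)).
Δs = 2/(k**3 + 15*k**2 + 74*k + 120), as required.
Evaluate: s_(n+1) = (n**2 + 11*n + 10)/(20*(n**2 + 11*n + 30)); subtract s_(1) = 1/60 ⇒ S(n) = n*(n + 11)/(30*(n**2 + 11*n + 30)).

S(n) = n*(n + 11)/(30*(n**2 + 11*n + 30))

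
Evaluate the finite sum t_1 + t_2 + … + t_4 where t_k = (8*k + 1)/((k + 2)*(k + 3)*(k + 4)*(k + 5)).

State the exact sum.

The ratio is (k + 2)*(8*k + 9)/((k + 6)*(8*k + 1)).
Factor: A=k + 2; B=k + 6; C=k + 1/8.
Solve (k + 2)·f(k+1) − (k + 5)·f(k) = k + 1/8.
d = 3 from the (1,1,1) case.
Solving with deg f ≤ 3: f(k) = k*(k**2 + 9*k - 6)/64.
Get s_k = R·t_k = k*(k**2 + 9*k - 6)/(8*(k + 2)*(k + 3)*(k + 4)) with R(k) = B(k−1)f(k)/C(k) = k*(k + 5)*(k**2 + 9*k - 6)/(8*(8*k + 1)).
Δs = (8*k + 1)/(k**4 + 14*k**3 + 71*k**2 + 154*k + 120), as required.
Telescoping: Σ = s_(5) − s_(1) = 5/63 − (1/120) = 179/2520.

Σ = 179/2520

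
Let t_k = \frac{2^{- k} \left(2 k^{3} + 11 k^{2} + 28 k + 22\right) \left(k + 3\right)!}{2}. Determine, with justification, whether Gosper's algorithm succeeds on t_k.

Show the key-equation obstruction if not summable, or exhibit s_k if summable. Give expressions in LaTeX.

Yes. s_k = 2^{- k} \left(k + 1\right) \left(2 k + 1\right) \left(k + 3\right)!.

Ratio r(k) = (2*k**4 + 25*k**3 + 124*k**2 + 287*k + 252)/(2*(2*k**3 + 11*k**2 + 28*k + 22)).
Factor: A=k/2 + 2; B=1; C=k**3 + 11*k**2/2 + 14*k + 11.
Key eq: (k/2 + 2)·f(k+1) = (1)·f(k) + (k**3 + 11*k**2/2 + 14*k + 11).
deg f ≤ 2 (via 1,0,3).
Solve for f: f(k) = (k + 1)*(2*k + 1) (degree 2 ≤ 2).
R(k) = B(k−1)·f(k)/C(k) = 2*(k + 1)*(2*k + 1)/(2*k**3 + 11*k**2 + 28*k + 22); s_k = R·t_k = (k + 1)*(2*k + 1)*factorial(k + 3)/2**k.
s_(k+1) − s_k = (2*k**3 + 11*k**2 + 28*k + 22)*factorial(k + 3)/(2*2**k) = t_k.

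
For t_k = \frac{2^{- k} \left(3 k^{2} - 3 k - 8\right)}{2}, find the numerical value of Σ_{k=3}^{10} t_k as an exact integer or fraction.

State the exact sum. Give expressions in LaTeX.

Ratio r(k) = (3*k**2 + 3*k - 8)/(2*(3*k**2 - 3*k - 8)).
A = 1/2, B = 1, C = k**2 - k - 8/3.
Key eq: (1/2)·f(k+1) = (1)·f(k) + (k**2 - k - 8/3).
d = 2 from the (0,0,2) case.
Solving with deg f ≤ 2: f(k) = -2*(3*k**2 + 3*k - 2)/3.
Get s_k = R·t_k = (-3*k**2 - 3*k + 2)/2**k with R(k) = B(k−1)f(k)/C(k) = -2*(3*k**2 + 3*k - 2)/(3*k**2 - 3*k - 8).
s_(k+1) − s_k = (3*k**2 - 3*k - 8)/(2*2**k) = t_k.
Sum = s_(11) − s_(3); s_(11) = -197/1024, s_(3) = -17/4 ⇒ 4155/1024.

Σ = 4155/1024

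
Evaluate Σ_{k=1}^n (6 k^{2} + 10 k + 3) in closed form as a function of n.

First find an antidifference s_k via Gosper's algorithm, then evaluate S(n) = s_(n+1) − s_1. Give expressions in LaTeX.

Ratio r(k) = (6*k**2 + 22*k + 19)/(6*k**2 + 10*k + 3).
Normal form (A,B,C) = (1, 1, k**2 + 5*k/3 + 1/2).
Set up (1)·f(k+1) − (1)·f(k) − (k**2 + 5*k/3 + 1/2) = 0.
Degrees (0,0,2) ⇒ d ≤ 3.
Solve for f: f(k) = k*(2*k**2 + 2*k - 1)/6 (degree 3 ≤ 3).
Get s_k = R·t_k = k*(2*k**2 + 2*k - 1) with R(k) = B(k−1)f(k)/C(k) = k*(2*k**2 + 2*k - 1)/(6*k**2 + 10*k + 3).
Δs = 6*k**2 + 10*k + 3, as required.
Σ_(k=1)^n t_k = s_(n+1) − s_(1) = (2*n**3 + 8*n**2 + 9*n + 3) − (3), i.e. n*(2*n**2 + 8*n + 9).

S(n) = n \left(2 n^{2} + 8 n + 9\right)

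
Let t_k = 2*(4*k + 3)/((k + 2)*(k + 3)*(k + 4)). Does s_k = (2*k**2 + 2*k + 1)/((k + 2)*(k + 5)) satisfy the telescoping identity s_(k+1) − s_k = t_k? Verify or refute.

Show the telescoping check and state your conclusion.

Invalid: residual 2*(2*k**3 + 2*k**2 - 37*k - 26)/(k**5 + 20*k**4 + 155*k**3 + 580*k**2 + 1044*k + 720) ≠ 0.

s_(k+1) = (2*k + 2*(k + 1)**2 + 3)/((k + 3)*(k + 6))
s_(k+1) − s_k = 2*(6*k**2 + 25*k + 16)/(k**4 + 16*k**3 + 91*k**2 + 216*k + 180)
(s_(k+1) − s_k) − t_k = 2*(2*k**3 + 2*k**2 - 37*k - 26)/(k**5 + 20*k**4 + 155*k**3 + 580*k**2 + 1044*k + 720)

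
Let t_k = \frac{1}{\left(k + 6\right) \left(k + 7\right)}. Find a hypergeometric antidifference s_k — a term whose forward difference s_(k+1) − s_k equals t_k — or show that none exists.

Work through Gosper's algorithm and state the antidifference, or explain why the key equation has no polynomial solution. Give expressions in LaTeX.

r(k) = (k + 6)/(k + 8) after simplifying.
Normal form (A,B,C) = (k + 6, k + 8, 1).
Solve (k + 6)·f(k+1) − (k + 7)·f(k) = 1.
From deg A=1, deg B=1, deg C=0: d=1.
Solve for f: f(k) = k/6 (degree 1 ≤ 1).
R(k) = B(k−1)·f(k)/C(k) = k*(k + 7)/6; s_k = R·t_k = k/(6*(k + 6)).
Δs = 1/(k**2 + 13*k + 42), as required.

s_k = \frac{k}{6 \left(k + 6\right)}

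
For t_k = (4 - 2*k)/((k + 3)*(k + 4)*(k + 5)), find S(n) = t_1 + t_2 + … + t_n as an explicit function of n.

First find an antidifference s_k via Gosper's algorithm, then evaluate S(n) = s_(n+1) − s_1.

S(n) = n*(13 - 3*n)/(20*(n**2 + 9*n + 20))

Ratio r(k) = (k - 1)*(k + 3)/((k - 2)*(k + 6)).
Take A(k)=k + 3, B(k)=k + 6, C(k)=k - 2.
Need (k + 3)·f(k+1) − (k + 5)·f(k) = k - 2.
deg f ≤ 2 (via 1,1,1).
Solve for f: f(k) = k*(k - 17)/24 (degree 2 ≤ 2).
Get s_k = R·t_k = -k*(k - 17)/(12*(k + 3)*(k + 4)) with R(k) = B(k−1)f(k)/C(k) = k*(k - 17)*(k + 5)/(24*(k - 2)).
Δs = 2*(2 - k)/(k**3 + 12*k**2 + 47*k + 60), as required.
Evaluate: s_(n+1) = (-n**2 + 15*n + 16)/(12*(n**2 + 9*n + 20)); subtract s_(1) = 1/15 ⇒ S(n) = n*(13 - 3*n)/(20*(n**2 + 9*n + 20)).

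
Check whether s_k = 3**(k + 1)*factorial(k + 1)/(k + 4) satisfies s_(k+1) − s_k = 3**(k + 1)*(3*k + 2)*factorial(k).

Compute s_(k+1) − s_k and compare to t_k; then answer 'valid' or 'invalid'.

s_(k+1) = 3**(k + 2)*factorial(k + 2)/(k + 5)
s_(k+1) − s_k = 3**(k + 1)*(3*k**2 + 17*k + 19)*factorial(k + 1)/((k + 4)*(k + 5))
(s_(k+1) − s_k) − t_k = -3**(k + 2)*(3*k**2 + 14*k + 7)*factorial(k)/((k + 4)*(k + 5))

Invalid: residual -3**(k + 2)*(3*k**2 + 14*k + 7)*factorial(k)/((k + 4)*(k + 5)) ≠ 0.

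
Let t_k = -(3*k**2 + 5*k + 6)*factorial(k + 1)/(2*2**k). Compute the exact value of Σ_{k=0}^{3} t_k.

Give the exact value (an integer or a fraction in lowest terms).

Σ = -103

Step 1: r(k) = (k + 2)*(5*k + 3*(k + 1)**2 + 11)/(2*(3*k**2 + 5*k + 6)).
Gosper form: A/B · C(k+1)/C(k) with A=k/2 + 1, B=1, C=k**2 + 5*k/3 + 2.
f must satisfy (k/2 + 1)·f(k+1) − (1)·f(k) = k**2 + 5*k/3 + 2.
deg f ≤ 1 (via 1,0,2).
Solving with deg f ≤ 1: f(k) = 2*(3*k + 2)/3.
R(k) = B(k−1)·f(k)/C(k) = 2*(3*k + 2)/(3*k**2 + 5*k + 6); s_k = R·t_k = -(3*k + 2)*factorial(k + 1)/2**k.
s_(k+1) − s_k = -(3*k**2 + 5*k + 6)*factorial(k + 1)/(2*2**k) = t_k.
Σ_(k=0)^(3) t_k = s_(4) − s_(0) = -105 − (-2) = -103.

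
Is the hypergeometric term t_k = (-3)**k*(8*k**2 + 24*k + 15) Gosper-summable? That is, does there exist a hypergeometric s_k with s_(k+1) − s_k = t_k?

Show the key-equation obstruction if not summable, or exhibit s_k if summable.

Yes. s_k = (-3)**k*k*(-2*k - 3).

t_(k+1)/t_k = 3*(-8*k**2 - 40*k - 47)/(8*k**2 + 24*k + 15).
So A=-3 and B=1, with C=k**2 + 3*k + 15/8.
Set up (-3)·f(k+1) − (1)·f(k) − (k**2 + 3*k + 15/8) = 0.
Degrees (0,0,2) ⇒ d ≤ 2.
Coefficient equations give f(k) = -k*(2*k + 3)/8.
R(k) = B(k−1)·f(k)/C(k) = -k*(2*k + 3)/(8*k**2 + 24*k + 15); s_k = R·t_k = (-3)**k*k*(-2*k - 3).
s_(k+1) − s_k = (-3)**k*(8*k**2 + 24*k + 15) = t_k.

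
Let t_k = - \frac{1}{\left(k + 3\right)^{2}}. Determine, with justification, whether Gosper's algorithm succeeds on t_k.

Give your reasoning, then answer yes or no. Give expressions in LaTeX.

No — key equation has no polynomial f.

t_(k+1)/t_k = (k + 3)**2/(k + 4)**2.
Factor: A=k**2 + 6*k + 9; B=k**2 + 8*k + 16; C=1.
f must satisfy (k**2 + 6*k + 9)·f(k+1) − (k**2 + 6*k + 9)·f(k) = 1.
Bound: deg f ≤ 0.
Write f(k) = c0. Then LHS − RHS = -1, requiring -1 = 0: contradictory. No certificate.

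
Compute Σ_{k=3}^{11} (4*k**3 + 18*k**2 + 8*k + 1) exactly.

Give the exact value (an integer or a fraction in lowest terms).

t_(k+1)/t_k = (4*k**3 + 30*k**2 + 56*k + 31)/(4*k**3 + 18*k**2 + 8*k + 1).
Gosper form: A/B · C(k+1)/C(k) with A=1, B=1, C=k**3 + 9*k**2/2 + 2*k + 1/4.
Key eq: (1)·f(k+1) = (1)·f(k) + (k**3 + 9*k**2/2 + 2*k + 1/4).
deg f ≤ 4 (via 0,0,3).
Coefficient equations give f(k) = k**2*(k**2 + 4*k - 4)/4.
R(k) = B(k−1)·f(k)/C(k) = k**2*(k**2 + 4*k - 4)/(4*k**3 + 18*k**2 + 8*k + 1); s_k = R·t_k = k**2*(k**2 + 4*k - 4).
Check: Δs_k = 4*k**3 + 18*k**2 + 8*k + 1. ✓
Sum = s_(12) − s_(3); s_(12) = 27072, s_(3) = 153 ⇒ 26919.

Σ = 26919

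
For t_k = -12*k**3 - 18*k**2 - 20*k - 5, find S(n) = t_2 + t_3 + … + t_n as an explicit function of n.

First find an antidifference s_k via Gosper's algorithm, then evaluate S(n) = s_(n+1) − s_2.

t_(k+1)/t_k = (12*k**3 + 54*k**2 + 92*k + 55)/(12*k**3 + 18*k**2 + 20*k + 5).
Factor: A=1; B=1; C=k**3 + 3*k**2/2 + 5*k/3 + 5/12.
Set up (1)·f(k+1) − (1)·f(k) − (k**3 + 3*k**2/2 + 5*k/3 + 5/12) = 0.
deg f ≤ 4 (via 0,0,3).
A polynomial solution: f(k) = k*(3*k**3 + 4*k - 2)/12.
Get s_k = R·t_k = k*(-3*k**3 - 4*k + 2) with R(k) = B(k−1)f(k)/C(k) = k*(3*k**3 + 4*k - 2)/(12*k**3 + 18*k**2 + 20*k + 5).
Δs = -12*k**3 - 18*k**2 - 20*k - 5, as required.
Σ_(k=2)^n t_k = s_(n+1) − s_(2) = (-3*n**4 - 12*n**3 - 22*n**2 - 18*n - 5) − (-60), i.e. -3*n**4 - 12*n**3 - 22*n**2 - 18*n + 55.

S(n) = -3*n**4 - 12*n**3 - 22*n**2 - 18*n + 55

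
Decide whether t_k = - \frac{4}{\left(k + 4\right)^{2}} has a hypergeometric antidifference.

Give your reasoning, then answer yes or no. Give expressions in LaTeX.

No. Not Gosper-summable.

Ratio r(k) = (k + 4)**2/(k + 5)**2.
So A=k**2 + 8*k + 16 and B=k**2 + 10*k + 25, with C=1.
Solve (k**2 + 8*k + 16)·f(k+1) − (k**2 + 8*k + 16)·f(k) = 1.
Bound: deg f ≤ 0.
Generic f = c0 gives residual -1; -1 = 0 cannot hold, so t_k is not Gosper-summable.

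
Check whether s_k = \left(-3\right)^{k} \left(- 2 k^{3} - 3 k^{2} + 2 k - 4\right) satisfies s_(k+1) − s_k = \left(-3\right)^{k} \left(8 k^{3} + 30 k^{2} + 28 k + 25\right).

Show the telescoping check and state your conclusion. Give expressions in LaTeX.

s_(k+1) = 3*(-3)**k*(2*k**3 + 9*k**2 + 10*k + 7)
s_(k+1) − s_k = (-3)**k*(8*k**3 + 30*k**2 + 28*k + 25)
(s_(k+1) − s_k) − t_k = 0

Valid: the claim telescopes to t_k.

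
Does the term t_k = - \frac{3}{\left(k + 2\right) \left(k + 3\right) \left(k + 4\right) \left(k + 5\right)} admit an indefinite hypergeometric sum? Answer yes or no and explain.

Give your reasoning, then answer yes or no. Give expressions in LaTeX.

Yes. s_k = \frac{k \left(- k^{2} - 9 k - 26\right)}{24 \left(k + 2\right) \left(k + 3\right) \left(k + 4\right)}.

Ratio r(k) = (k + 2)/(k + 6).
Normal form (A,B,C) = (k + 2, k + 6, 1).
Need (k + 2)·f(k+1) − (k + 5)·f(k) = 1.
deg f ≤ 3 (via 1,1,0).
A polynomial solution: f(k) = k*(k**2 + 9*k + 26)/72.
R(k) = B(k−1)·f(k)/C(k) = k*(k + 5)*(k**2 + 9*k + 26)/72; s_k = R·t_k = k*(-k**2 - 9*k - 26)/(24*(k + 2)*(k + 3)*(k + 4)).
Δs = -3/(k**4 + 14*k**3 + 71*k**2 + 154*k + 120), as required.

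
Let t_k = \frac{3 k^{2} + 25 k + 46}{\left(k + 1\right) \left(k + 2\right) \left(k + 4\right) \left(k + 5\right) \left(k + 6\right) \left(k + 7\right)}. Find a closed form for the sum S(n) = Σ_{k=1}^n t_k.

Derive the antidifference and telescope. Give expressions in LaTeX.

S(n) = \frac{n \left(n^{2} + 14 n + 59\right)}{70 \left(n^{3} + 14 n^{2} + 59 n + 70\right)}

t_(k+1)/t_k = (k + 1)*(k + 4)*(25*k + 3*(k + 1)**2 + 71)/((k + 3)*(k + 8)*(3*k**2 + 25*k + 46)).
Gosper form: A/B · C(k+1)/C(k) with A=k + 1, B=k + 8, C=k**3 + 34*k**2/3 + 121*k/3 + 46.
f must satisfy (k + 1)·f(k+1) − (k + 7)·f(k) = k**3 + 34*k**2/3 + 121*k/3 + 46.
From deg A=1, deg B=1, deg C=3: d=6.
Solving with deg f ≤ 6: f(k) = k*(k + 2)*(k + 3)*(k + 5)*(k**2 + 11*k + 34)/72.
So s_k = (B(k−1)f/C)·t_k = (k*(k + 2)*(k + 5)*(k + 7)*(k**2 + 11*k + 34)/(24*(3*k**2 + 25*k + 46)))·t_k = k*(k**2 + 11*k + 34)/(24*(k**3 + 11*k**2 + 34*k + 24)).
Verify: (3*k**2 + 25*k + 46)/(k**6 + 25*k**5 + 247*k**4 + 1219*k**3 + 3112*k**2 + 3796*k + 1680) matches t_k.
Evaluate: s_(n+1) = (n**3 + 14*n**2 + 59*n + 46)/(24*(n**3 + 14*n**2 + 59*n + 70)); subtract s_(1) = 23/840 ⇒ S(n) = n*(n**2 + 14*n + 59)/(70*(n**3 + 14*n**2 + 59*n + 70)).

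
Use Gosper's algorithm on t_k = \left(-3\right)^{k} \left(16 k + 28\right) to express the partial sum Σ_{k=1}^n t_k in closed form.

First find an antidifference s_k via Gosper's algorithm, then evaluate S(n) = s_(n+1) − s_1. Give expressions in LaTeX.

S(n) = 12 \left(-3\right)^{n} n + 24 \left(-3\right)^{n} - 24

Compute t_(k+1)/t_k: get 3*(-4*k - 11)/(4*k + 7).
Factor: A=-3; B=1; C=k + 7/4.
Set up (-3)·f(k+1) − (1)·f(k) − (k + 7/4) = 0.
Degrees (0,0,1) ⇒ d ≤ 1.
Coefficient equations give f(k) = -(k + 1)/4.
Certificate R = B(k−1)f/C = -(k + 1)/(4*k + 7) gives s_k = -4*(-3)**k*(k + 1).
Δs = (-3)**k*(16*k + 28), as required.
s_(n+1) = 12*(-3)**n*(n + 2) and s_(1) = 24, so S(n) = 12*(-3)**n*n + 24*(-3)**n - 24.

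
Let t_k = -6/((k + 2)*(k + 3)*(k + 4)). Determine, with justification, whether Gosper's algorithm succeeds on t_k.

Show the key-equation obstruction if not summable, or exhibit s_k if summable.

Yes. s_k = k*(-k - 5)/(2*(k + 2)*(k + 3)).

r(k) = (k + 2)/(k + 5) after simplifying.
So A=k + 2 and B=k + 5, with C=1.
Key eq: (k + 2)·f(k+1) = (k + 4)·f(k) + (1).
From deg A=1, deg B=1, deg C=0: d=2.
Solving with deg f ≤ 2: f(k) = k*(k + 5)/12.
Get s_k = R·t_k = k*(-k - 5)/(2*(k + 2)*(k + 3)) with R(k) = B(k−1)f(k)/C(k) = k*(k + 4)*(k + 5)/12.
Check: Δs_k = -6/(k**3 + 9*k**2 + 26*k + 24). ✓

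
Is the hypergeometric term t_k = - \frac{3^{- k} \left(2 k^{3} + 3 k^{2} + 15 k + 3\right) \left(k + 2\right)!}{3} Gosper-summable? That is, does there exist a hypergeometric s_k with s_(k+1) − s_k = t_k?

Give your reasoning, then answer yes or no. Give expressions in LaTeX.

Yes. s_k = - 3^{- k} \left(2 k^{2} - k + 2\right) \left(k + 2\right)!.

r(k) = (2*k**4 + 15*k**3 + 54*k**2 + 104*k + 69)/(3*(2*k**3 + 3*k**2 + 15*k + 3)) after simplifying.
A = k/3 + 1, B = 1, C = k**3 + 3*k**2/2 + 15*k/2 + 3/2.
Set up (k/3 + 1)·f(k+1) − (1)·f(k) − (k**3 + 3*k**2/2 + 15*k/2 + 3/2) = 0.
Bound: deg f ≤ 2.
Match coefficients ⇒ f(k) = 3*(2*k**2 - k + 2)/2.
So s_k = (B(k−1)f/C)·t_k = (3*(2*k**2 - k + 2)/(2*k**3 + 3*k**2 + 15*k + 3))·t_k = -(2*k**2 - k + 2)*factorial(k + 2)/3**k.
Verify: -(2*k**3 + 3*k**2 + 15*k + 3)*factorial(k + 2)/(3*3**k) matches t_k.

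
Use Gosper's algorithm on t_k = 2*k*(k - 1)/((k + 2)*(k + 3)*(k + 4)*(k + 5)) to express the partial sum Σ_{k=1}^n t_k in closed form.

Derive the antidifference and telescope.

The ratio is (k + 1)*(k + 2)/((k - 1)*(k + 6)).
So A=k + 2 and B=k + 6, with C=k**2 - k.
f must satisfy (k + 2)·f(k+1) − (k + 5)·f(k) = k**2 - k.
Bound: deg f ≤ 3.
Solve for f: f(k) = k*(k - 2)*(k - 1)/12 (degree 3 ≤ 3).
So s_k = (B(k−1)f/C)·t_k = ((k - 2)*(k + 5)/12)·t_k = k*(k**2 - 3*k + 2)/(6*(k + 2)*(k + 3)*(k + 4)).
Δs = 2*k*(k - 1)/(k**4 + 14*k**3 + 71*k**2 + 154*k + 120), as required.
Telescope: S(n) = s_(n+1) − s_(1) = (n**3 - n)/(6*n**3 + 72*n**2 + 282*n + 360) − (0) = (n**3 - n)/(6*n**3 + 72*n**2 + 282*n + 360).

S(n) = (n**3 - n)/(6*n**3 + 72*n**2 + 282*n + 360)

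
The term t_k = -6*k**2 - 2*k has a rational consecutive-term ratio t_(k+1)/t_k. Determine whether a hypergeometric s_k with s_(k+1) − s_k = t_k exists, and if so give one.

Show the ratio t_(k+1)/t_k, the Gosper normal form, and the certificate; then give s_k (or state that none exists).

Compute t_(k+1)/t_k: get (k + 3*(k + 1)**2 + 1)/(k*(3*k + 1)).
A = 1, B = 1, C = k**2 + k/3.
f must satisfy (1)·f(k+1) − (1)·f(k) = k**2 + k/3.
d = 3 from the (0,0,2) case.
Solve for f: f(k) = k**2*(k - 1)/3 (degree 3 ≤ 3).
R(k) = B(k−1)·f(k)/C(k) = k*(k - 1)/(3*k + 1); s_k = R·t_k = 2*k**2*(1 - k).
Δs = 2*k*(-3*k - 1), as required.

s_k = 2*k**2*(1 - k)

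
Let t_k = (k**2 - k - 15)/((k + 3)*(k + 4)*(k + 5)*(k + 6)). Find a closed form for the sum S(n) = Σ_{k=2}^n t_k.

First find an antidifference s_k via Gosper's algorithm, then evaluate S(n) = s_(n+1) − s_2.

S(n) = (3*n**3 - 25*n**2 - 128*n + 150)/(70*(n**3 + 15*n**2 + 74*n + 120))

Compute t_(k+1)/t_k: get (k + 3)*(k - (k + 1)**2 + 16)/((k + 7)*(-k**2 + k + 15)).
A = k + 3, B = k + 7, C = k**2 - k - 15.
Solve (k + 3)·f(k+1) − (k + 6)·f(k) = k**2 - k - 15.
Degrees (1,1,2) ⇒ d ≤ 3.
Solving with deg f ≤ 3: f(k) = -k*(k**2 + 72*k + 227)/60.
R(k) = B(k−1)·f(k)/C(k) = -k*(k + 6)*(k**2 + 72*k + 227)/(60*(k**2 - k - 15)); s_k = R·t_k = k*(-k**2 - 72*k - 227)/(60*(k + 3)*(k + 4)*(k + 5)).
s_(k+1) − s_k = (k**2 - k - 15)/(k**4 + 18*k**3 + 119*k**2 + 342*k + 360) = t_k.
s_(n+1) = (-n**3 - 75*n**2 - 374*n - 300)/(60*(n**3 + 15*n**2 + 74*n + 120)) and s_(2) = -5/84, so S(n) = (3*n**3 - 25*n**2 - 128*n + 150)/(70*(n**3 + 15*n**2 + 74*n + 120)).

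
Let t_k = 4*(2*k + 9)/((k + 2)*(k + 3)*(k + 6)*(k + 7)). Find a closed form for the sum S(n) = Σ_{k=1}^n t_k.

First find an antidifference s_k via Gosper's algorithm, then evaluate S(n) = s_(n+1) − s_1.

The ratio is (k + 2)*(k + 6)*(2*k + 11)/((k + 4)*(k + 8)*(2*k + 9)).
Normal form (A,B,C) = (k + 2, k + 8, k**3 + 27*k**2/2 + 121*k/2 + 90).
Key eq: (k + 2)·f(k+1) = (k + 7)·f(k) + (k**3 + 27*k**2/2 + 121*k/2 + 90).
From deg A=1, deg B=1, deg C=3: d=5.
Match coefficients ⇒ f(k) = k*(k + 3)*(k + 4)*(k + 5)*(k + 8)/24.
Get s_k = R·t_k = k*(k + 8)/(3*(k**2 + 8*k + 12)) with R(k) = B(k−1)f(k)/C(k) = k*(k + 3)*(k + 7)*(k + 8)/(12*(2*k + 9)).
Verify: 4*(2*k + 9)/(k**4 + 18*k**3 + 113*k**2 + 288*k + 252) matches t_k.
Σ_(k=1)^n t_k = s_(n+1) − s_(1) = ((n**2 + 10*n + 9)/(3*(n**2 + 10*n + 21))) − (1/7), i.e. 4*n*(n + 10)/(21*(n**2 + 10*n + 21)).

S(n) = 4*n*(n + 10)/(21*(n**2 + 10*n + 21))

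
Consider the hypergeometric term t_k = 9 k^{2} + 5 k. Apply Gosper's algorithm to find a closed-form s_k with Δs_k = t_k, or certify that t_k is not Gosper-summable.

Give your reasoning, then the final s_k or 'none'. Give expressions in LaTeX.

s_k = k \left(3 k^{2} - 2 k - 1\right)

Compute t_(k+1)/t_k: get (9*k**2 + 23*k + 14)/(k*(9*k + 5)).
So A=1 and B=1, with C=k**2 + 5*k/9.
Key eq: (1)·f(k+1) = (1)·f(k) + (k**2 + 5*k/9).
Degrees (0,0,2) ⇒ d ≤ 3.
Solving with deg f ≤ 3: f(k) = k*(k - 1)*(3*k + 1)/9.
R(k) = B(k−1)·f(k)/C(k) = (k - 1)*(3*k + 1)/(9*k + 5); s_k = R·t_k = k*(3*k**2 - 2*k - 1).
Δs = k*(9*k + 5), as required.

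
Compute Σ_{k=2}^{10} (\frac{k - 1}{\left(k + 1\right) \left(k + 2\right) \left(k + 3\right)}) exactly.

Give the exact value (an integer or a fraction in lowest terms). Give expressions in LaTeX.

Σ = 5/52

The ratio is k*(k + 1)/((k - 1)*(k + 4)).
Gosper form: A/B · C(k+1)/C(k) with A=k + 1, B=k + 4, C=k - 1.
Solve (k + 1)·f(k+1) − (k + 3)·f(k) = k - 1.
Bound: deg f ≤ 2.
Coefficient equations give f(k) = -k.
Get s_k = R·t_k = -k/((k + 1)*(k + 2)) with R(k) = B(k−1)f(k)/C(k) = -k*(k + 3)/(k - 1).
Verify: (k - 1)/(k**3 + 6*k**2 + 11*k + 6) matches t_k.
Telescoping: Σ = s_(11) − s_(2) = -11/156 − (-1/6) = 5/52.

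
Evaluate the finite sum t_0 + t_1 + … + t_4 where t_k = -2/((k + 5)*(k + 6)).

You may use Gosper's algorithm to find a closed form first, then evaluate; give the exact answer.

t_(k+1)/t_k = (k + 5)/(k + 7).
Take A(k)=k + 5, B(k)=k + 7, C(k)=1.
f must satisfy (k + 5)·f(k+1) − (k + 6)·f(k) = 1.
From deg A=1, deg B=1, deg C=0: d=1.
Coefficient equations give f(k) = k/5.
Then R = B(k−1)f/C = k*(k + 6)/5, so s_k = R(k)·t_k = -2*k/(5*k + 25).
Verify: -2/(k**2 + 11*k + 30) matches t_k.
Sum = s_(5) − s_(0); s_(5) = -1/5, s_(0) = 0 ⇒ -1/5.

Σ = -1/5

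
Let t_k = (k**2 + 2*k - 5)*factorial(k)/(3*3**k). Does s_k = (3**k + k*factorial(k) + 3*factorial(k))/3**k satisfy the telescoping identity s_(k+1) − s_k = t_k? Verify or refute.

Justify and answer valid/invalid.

s_(k+1) = (3*3**k + k**2*factorial(k) + 5*k*factorial(k) + 4*factorial(k))/(3*3**k)
s_(k+1) − s_k = (k**2 + 2*k - 5)*factorial(k)/(3*3**k)
(s_(k+1) − s_k) − t_k = 0

Valid: the claim telescopes to t_k.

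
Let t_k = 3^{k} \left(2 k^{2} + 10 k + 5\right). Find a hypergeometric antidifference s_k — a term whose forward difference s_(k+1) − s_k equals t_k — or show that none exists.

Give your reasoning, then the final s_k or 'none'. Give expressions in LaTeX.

s_k = 3^{k} \left(k^{2} + 2 k - 2\right)

Step 1: r(k) = 3*(2*k**2 + 14*k + 17)/(2*k**2 + 10*k + 5).
A = 3, B = 1, C = k**2 + 5*k + 5/2.
Solve (3)·f(k+1) − (1)·f(k) = k**2 + 5*k + 5/2.
Bound: deg f ≤ 2.
Solving with deg f ≤ 2: f(k) = (k**2 + 2*k - 2)/2.
So s_k = (B(k−1)f/C)·t_k = ((k**2 + 2*k - 2)/(2*k**2 + 10*k + 5))·t_k = 3**k*(k**2 + 2*k - 2).
Check: Δs_k = 3**k*(2*k**2 + 10*k + 5). ✓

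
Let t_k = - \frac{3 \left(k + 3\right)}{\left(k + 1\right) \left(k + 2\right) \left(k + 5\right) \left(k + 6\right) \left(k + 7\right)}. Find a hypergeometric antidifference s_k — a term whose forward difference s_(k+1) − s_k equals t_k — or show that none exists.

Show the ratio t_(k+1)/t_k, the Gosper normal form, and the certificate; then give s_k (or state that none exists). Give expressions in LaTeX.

t_(k+1)/t_k = (k + 1)*(k + 4)*(k + 5)/((k + 3)**2*(k + 8)).
Gosper form: A/B · C(k+1)/C(k) with A=k + 1, B=k + 8, C=k**3 + 10*k**2 + 33*k + 36.
f must satisfy (k + 1)·f(k+1) − (k + 7)·f(k) = k**3 + 10*k**2 + 33*k + 36.
Degrees (1,1,3) ⇒ d ≤ 6.
A polynomial solution: f(k) = k*(k + 2)*(k + 3)*(k + 4)*(k**2 + 12*k + 41)/90.
R(k) = B(k−1)·f(k)/C(k) = k*(k + 2)*(k + 7)*(k**2 + 12*k + 41)/(90*(k + 3)); s_k = R·t_k = k*(-k**2 - 12*k - 41)/(30*(k**3 + 12*k**2 + 41*k + 30)).
Δs = 3*(-k - 3)/(k**5 + 21*k**4 + 163*k**3 + 567*k**2 + 844*k + 420), as required.

s_k = \frac{k \left(- k^{2} - 12 k - 41\right)}{30 \left(k^{3} + 12 k^{2} + 41 k + 30\right)}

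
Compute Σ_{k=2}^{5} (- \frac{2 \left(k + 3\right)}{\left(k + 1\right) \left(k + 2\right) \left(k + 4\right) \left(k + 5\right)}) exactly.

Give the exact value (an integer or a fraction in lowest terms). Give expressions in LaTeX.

Compute t_(k+1)/t_k: get (k + 1)*(k + 4)**2/((k + 3)**2*(k + 6)).
A = k + 1, B = k + 6, C = k**2 + 6*k + 9.
Need (k + 1)·f(k+1) − (k + 5)·f(k) = k**2 + 6*k + 9.
Degrees (1,1,2) ⇒ d ≤ 4.
A polynomial solution: f(k) = k*(k + 2)*(k + 3)*(k + 5)/8.
R(k) = B(k−1)·f(k)/C(k) = k*(k + 2)*(k + 5)**2/(8*(k + 3)); s_k = R·t_k = k*(-k - 5)/(4*(k**2 + 5*k + 4)).
Check: Δs_k = 2*(-k - 3)/(k**4 + 12*k**3 + 49*k**2 + 78*k + 40). ✓
Telescoping: Σ = s_(6) − s_(2) = -33/140 − (-7/36) = -13/315.

Σ = -13/315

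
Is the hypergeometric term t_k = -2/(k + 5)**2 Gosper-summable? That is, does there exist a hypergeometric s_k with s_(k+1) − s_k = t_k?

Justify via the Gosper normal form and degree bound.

t_(k+1)/t_k = (k + 5)**2/(k + 6)**2.
Normal form (A,B,C) = (k**2 + 10*k + 25, k**2 + 12*k + 36, 1).
Set up (k**2 + 10*k + 25)·f(k+1) − (k**2 + 10*k + 25)·f(k) − (1) = 0.
d = 0 from the (2,2,0) case.
Generic f = c0 gives residual -1; -1 = 0 cannot hold, so t_k is not Gosper-summable.

No — t_k has no hypergeometric antidifference.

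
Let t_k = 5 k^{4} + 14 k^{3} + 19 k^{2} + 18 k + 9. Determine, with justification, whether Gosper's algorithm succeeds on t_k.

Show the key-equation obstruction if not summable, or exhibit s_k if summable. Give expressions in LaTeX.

Yes. s_k = k \left(k^{4} + k^{3} + k^{2} + 3 k + 3\right).

t_(k+1)/t_k = (5*k**4 + 34*k**3 + 91*k**2 + 118*k + 65)/(5*k**4 + 14*k**3 + 19*k**2 + 18*k + 9).
Gosper form: A/B · C(k+1)/C(k) with A=1, B=1, C=k**4 + 14*k**3/5 + 19*k**2/5 + 18*k/5 + 9/5.
f must satisfy (1)·f(k+1) − (1)·f(k) = k**4 + 14*k**3/5 + 19*k**2/5 + 18*k/5 + 9/5.
From deg A=0, deg B=0, deg C=4: d=5.
A polynomial solution: f(k) = k*(k**4 + k**3 + k**2 + 3*k + 3)/5.
Then R = B(k−1)f/C = k*(k**4 + k**3 + k**2 + 3*k + 3)/(5*k**4 + 14*k**3 + 19*k**2 + 18*k + 9), so s_k = R(k)·t_k = k*(k**4 + k**3 + k**2 + 3*k + 3).
Verify: 5*k**4 + 14*k**3 + 19*k**2 + 18*k + 9 matches t_k.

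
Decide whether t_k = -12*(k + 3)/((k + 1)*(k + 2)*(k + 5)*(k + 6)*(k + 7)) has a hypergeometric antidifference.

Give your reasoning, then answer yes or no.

Step 1: r(k) = (k + 1)*(k + 4)*(k + 5)/((k + 3)**2*(k + 8)).
A = k + 1, B = k + 8, C = k**3 + 10*k**2 + 33*k + 36.
Solve (k + 1)·f(k+1) − (k + 7)·f(k) = k**3 + 10*k**2 + 33*k + 36.
deg f ≤ 6 (via 1,1,3).
A polynomial solution: f(k) = k*(k + 2)*(k + 3)*(k + 4)*(k**2 + 12*k + 41)/90.
So s_k = (B(k−1)f/C)·t_k = (k*(k + 2)*(k + 7)*(k**2 + 12*k + 41)/(90*(k + 3)))·t_k = 2*k*(-k**2 - 12*k - 41)/(15*(k**3 + 12*k**2 + 41*k + 30)).
Δs = 12*(-k - 3)/(k**5 + 21*k**4 + 163*k**3 + 567*k**2 + 844*k + 420), as required.

Yes. s_k = 2*k*(-k**2 - 12*k - 41)/(15*(k**3 + 12*k**2 + 41*k + 30)).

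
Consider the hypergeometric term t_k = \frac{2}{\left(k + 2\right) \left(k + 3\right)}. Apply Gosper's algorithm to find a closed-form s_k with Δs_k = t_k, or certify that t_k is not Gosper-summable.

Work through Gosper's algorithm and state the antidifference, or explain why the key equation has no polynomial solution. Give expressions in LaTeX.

s_k = \frac{k}{k + 2}

Compute t_(k+1)/t_k: get (k + 2)/(k + 4).
A = k + 2, B = k + 4, C = 1.
Solve (k + 2)·f(k+1) − (k + 3)·f(k) = 1.
Degrees (1,1,0) ⇒ d ≤ 1.
Solving with deg f ≤ 1: f(k) = k/2.
R(k) = B(k−1)·f(k)/C(k) = k*(k + 3)/2; s_k = R·t_k = k/(k + 2).
s_(k+1) − s_k = 2/(k**2 + 5*k + 6) = t_k.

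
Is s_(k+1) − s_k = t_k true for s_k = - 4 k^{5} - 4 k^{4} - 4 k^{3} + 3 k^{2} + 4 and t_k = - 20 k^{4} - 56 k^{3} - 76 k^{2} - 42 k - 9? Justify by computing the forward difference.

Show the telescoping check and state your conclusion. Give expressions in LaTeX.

valid (s_(k+1) − s_k reduces to t_k)

s_(k+1) = -4*k**5 - 24*k**4 - 60*k**3 - 73*k**2 - 42*k - 5
s_(k+1) − s_k = -20*k**4 - 56*k**3 - 76*k**2 - 42*k - 9
(s_(k+1) − s_k) − t_k = 0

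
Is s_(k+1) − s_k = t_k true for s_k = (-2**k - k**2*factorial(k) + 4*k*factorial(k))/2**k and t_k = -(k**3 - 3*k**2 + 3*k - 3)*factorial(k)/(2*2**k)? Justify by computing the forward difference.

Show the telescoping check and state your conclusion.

Valid: the claim telescopes to t_k.

s_(k+1) = (-2*2**k - k**3*factorial(k) + k**2*factorial(k) + 5*k*factorial(k) + 3*factorial(k))/(2*2**k)
s_(k+1) − s_k = -(k**3 - 3*k**2 + 3*k - 3)*factorial(k)/(2*2**k)
(s_(k+1) − s_k) − t_k = 0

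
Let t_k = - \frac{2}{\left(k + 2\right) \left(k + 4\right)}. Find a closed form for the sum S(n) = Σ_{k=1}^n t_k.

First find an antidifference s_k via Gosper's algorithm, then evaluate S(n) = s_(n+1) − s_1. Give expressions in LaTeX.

S(n) = \frac{n \left(- 7 n - 25\right)}{12 \left(n^{2} + 7 n + 12\right)}

Compute t_(k+1)/t_k: get (k + 2)*(k + 4)/((k + 3)*(k + 5)).
Gosper form: A/B · C(k+1)/C(k) with A=k + 2, B=k + 5, C=k + 3.
Set up (k + 2)·f(k+1) − (k + 4)·f(k) − (k + 3) = 0.
From deg A=1, deg B=1, deg C=1: d=2.
A polynomial solution: f(k) = k*(5*k + 13)/12.
Get s_k = R·t_k = k*(-5*k - 13)/(6*(k + 2)*(k + 3)) with R(k) = B(k−1)f(k)/C(k) = k*(k + 4)*(5*k + 13)/(12*(k + 3)).
s_(k+1) − s_k = -2/(k**2 + 6*k + 8) = t_k.
Telescope: S(n) = s_(n+1) − s_(1) = (-5*n**2 - 23*n - 18)/(6*(n**2 + 7*n + 12)) − (-1/4) = n*(-7*n - 25)/(12*(n**2 + 7*n + 12)).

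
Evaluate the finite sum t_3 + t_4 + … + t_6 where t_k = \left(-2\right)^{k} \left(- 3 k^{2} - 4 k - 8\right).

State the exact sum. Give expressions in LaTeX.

Compute t_(k+1)/t_k: get 2*(-3*k**2 - 10*k - 15)/(3*k**2 + 4*k + 8).
Take A(k)=-2, B(k)=1, C(k)=k**2 + 4*k/3 + 8/3.
Set up (-2)·f(k+1) − (1)·f(k) − (k**2 + 4*k/3 + 8/3) = 0.
deg f ≤ 2 (via 0,0,2).
Solving with deg f ≤ 2: f(k) = -(k**2 + 2)/3.
Then R = B(k−1)f/C = -(k**2 + 2)/(3*k**2 + 4*k + 8), so s_k = R(k)·t_k = (-2)**k*(k**2 + 2).
Verify: (-2)**k*(-3*k**2 - 4*k - 8) matches t_k.
Σ_(k=3)^(6) t_k = s_(7) − s_(3) = -6528 − (-88) = -6440.

Σ = -6440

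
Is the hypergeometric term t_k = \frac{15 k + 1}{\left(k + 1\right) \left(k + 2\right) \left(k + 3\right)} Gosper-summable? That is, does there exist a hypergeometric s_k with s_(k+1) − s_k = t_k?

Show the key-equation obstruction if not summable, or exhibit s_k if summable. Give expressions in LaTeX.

Yes. s_k = \frac{k \left(4 k - 3\right)}{\left(k + 1\right) \left(k + 2\right)}.

The ratio is (k + 1)*(15*k + 16)/((k + 4)*(15*k + 1)).
So A=k + 1 and B=k + 4, with C=k + 1/15.
Key eq: (k + 1)·f(k+1) = (k + 3)·f(k) + (k + 1/15).
Bound: deg f ≤ 2.
A polynomial solution: f(k) = k*(4*k - 3)/15.
Certificate R = B(k−1)f/C = k*(k + 3)*(4*k - 3)/(15*k + 1) gives s_k = k*(4*k - 3)/((k + 1)*(k + 2)).
s_(k+1) − s_k = (15*k + 1)/(k**3 + 6*k**2 + 11*k + 6) = t_k.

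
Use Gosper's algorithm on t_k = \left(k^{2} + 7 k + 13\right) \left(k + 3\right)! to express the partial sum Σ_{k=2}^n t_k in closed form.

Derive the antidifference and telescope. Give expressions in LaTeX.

S(n) = n \left(n + 4\right)! + 4 \left(n + 4\right)! - 600

r(k) = (k + 4)*(7*k + (k + 1)**2 + 20)/(k**2 + 7*k + 13) after simplifying.
Take A(k)=k + 4, B(k)=1, C(k)=k**2 + 7*k + 13.
Key eq: (k + 4)·f(k+1) = (1)·f(k) + (k**2 + 7*k + 13).
deg f ≤ 1 (via 1,0,2).
A polynomial solution: f(k) = k + 3.
So s_k = (B(k−1)f/C)·t_k = ((k + 3)/(k**2 + 7*k + 13))·t_k = (k + 3)*factorial(k + 3).
s_(k+1) − s_k = (k**2 + 7*k + 13)*factorial(k + 3) = t_k.
s_(n+1) = (n + 4)*factorial(n + 4) and s_(2) = 600, so S(n) = n*factorial(n + 4) + 4*factorial(n + 4) - 600.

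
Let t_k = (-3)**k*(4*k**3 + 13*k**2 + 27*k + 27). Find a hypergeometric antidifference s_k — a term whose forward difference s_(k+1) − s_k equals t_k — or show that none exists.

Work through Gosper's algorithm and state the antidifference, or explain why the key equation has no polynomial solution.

s_k = (-3)**k*(-k**3 - k**2 - 3*k - 3)

The ratio is 3*(-4*k**3 - 25*k**2 - 65*k - 71)/(4*k**3 + 13*k**2 + 27*k + 27).
So A=-3 and B=1, with C=k**3 + 13*k**2/4 + 27*k/4 + 27/4.
Need (-3)·f(k+1) − (1)·f(k) = k**3 + 13*k**2/4 + 27*k/4 + 27/4.
deg f ≤ 3 (via 0,0,3).
Solving with deg f ≤ 3: f(k) = -(k + 1)*(k**2 + 3)/4.
Get s_k = R·t_k = (-3)**k*(-k**3 - k**2 - 3*k - 3) with R(k) = B(k−1)f(k)/C(k) = -(k + 1)*(k**2 + 3)/(4*k**3 + 13*k**2 + 27*k + 27).
s_(k+1) − s_k = (-3)**k*(4*k**3 + 13*k**2 + 27*k + 27) = t_k.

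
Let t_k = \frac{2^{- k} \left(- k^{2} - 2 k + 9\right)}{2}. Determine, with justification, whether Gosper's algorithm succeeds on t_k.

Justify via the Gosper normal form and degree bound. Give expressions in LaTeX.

Yes. s_k = 2^{- k} \left(k^{2} + 4 k - 4\right).

Compute t_(k+1)/t_k: get (k**2 + 4*k - 6)/(2*(k**2 + 2*k - 9)).
Factor: A=1/2; B=1; C=k**2 + 2*k - 9.
Need (1/2)·f(k+1) − (1)·f(k) = k**2 + 2*k - 9.
Degrees (0,0,2) ⇒ d ≤ 2.
A polynomial solution: f(k) = -2*(k**2 + 4*k - 4).
Then R = B(k−1)f/C = -2*(k**2 + 4*k - 4)/(k**2 + 2*k - 9), so s_k = R(k)·t_k = (k**2 + 4*k - 4)/2**k.
Verify: (-k**2 - 2*k + 9)/(2*2**k) matches t_k.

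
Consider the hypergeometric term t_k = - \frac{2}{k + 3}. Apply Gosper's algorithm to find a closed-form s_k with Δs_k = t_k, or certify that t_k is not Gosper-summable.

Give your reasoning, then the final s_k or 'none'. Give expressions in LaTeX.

r(k) = (k + 3)/(k + 4) after simplifying.
Gosper form: A/B · C(k+1)/C(k) with A=k + 3, B=k + 4, C=1.
Set up (k + 3)·f(k+1) − (k + 3)·f(k) − (1) = 0.
Bound: deg f ≤ 0.
f = c0 ⇒ A·f(k+1) − B(k−1)·f(k) − C = -1. The system {-1 = 0} is inconsistent; no antidifference.

not Gosper-summable; s_k does not exist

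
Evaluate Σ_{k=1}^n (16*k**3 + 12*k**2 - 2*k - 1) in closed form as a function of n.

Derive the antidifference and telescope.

r(k) = (16*k**3 + 60*k**2 + 70*k + 25)/(16*k**3 + 12*k**2 - 2*k - 1) after simplifying.
Normal form (A,B,C) = (1, 1, k**3 + 3*k**2/4 - k/8 - 1/16).
f must satisfy (1)·f(k+1) − (1)·f(k) = k**3 + 3*k**2/4 - k/8 - 1/16.
deg f ≤ 4 (via 0,0,3).
Match coefficients ⇒ f(k) = k*(2*k - 1)*(2*k**2 - k - 2)/16.
R(k) = B(k−1)·f(k)/C(k) = k*(2*k - 1)*(2*k**2 - k - 2)/((4*k + 1)*(4*k**2 + 2*k - 1)); s_k = R·t_k = k*(4*k**3 - 4*k**2 - 3*k + 2).
Verify: 16*k**3 + 12*k**2 - 2*k - 1 matches t_k.
Evaluate: s_(n+1) = 4*n**4 + 12*n**3 + 9*n**2 - 1; subtract s_(1) = -1 ⇒ S(n) = n**2*(4*n**2 + 12*n + 9).

S(n) = n**2*(4*n**2 + 12*n + 9)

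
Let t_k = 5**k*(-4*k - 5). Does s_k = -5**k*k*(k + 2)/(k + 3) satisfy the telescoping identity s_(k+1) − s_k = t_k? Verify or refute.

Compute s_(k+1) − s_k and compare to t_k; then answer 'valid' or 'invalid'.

s_(k+1) = -5**(k + 1)*(k + 1)*(k + 3)/(k + 4)
s_(k+1) − s_k = 5**k*(-4*k**3 - 29*k**2 - 67*k - 45)/(k**2 + 7*k + 12)
(s_(k+1) − s_k) − t_k = 5**k*(4*k**2 + 16*k + 15)/(k**2 + 7*k + 12)

Invalid: residual 5**k*(4*k**2 + 16*k + 15)/(k**2 + 7*k + 12) ≠ 0.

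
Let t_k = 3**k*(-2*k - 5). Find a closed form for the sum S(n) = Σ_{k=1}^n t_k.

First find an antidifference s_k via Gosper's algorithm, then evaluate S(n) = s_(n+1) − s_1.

S(n) = -3*3**n*n - 6*3**n + 6

Ratio r(k) = 3*(2*k + 7)/(2*k + 5).
Take A(k)=3, B(k)=1, C(k)=k + 5/2.
f must satisfy (3)·f(k+1) − (1)·f(k) = k + 5/2.
d = 1 from the (0,0,1) case.
Solving with deg f ≤ 1: f(k) = (k + 1)/2.
Then R = B(k−1)f/C = (k + 1)/(2*k + 5), so s_k = R(k)·t_k = 3**k*(-k - 1).
Verify: 3**k*(-2*k - 5) matches t_k.
s_(n+1) = 3**(n + 1)*(-n - 2) and s_(1) = -6, so S(n) = -3*3**n*n - 6*3**n + 6.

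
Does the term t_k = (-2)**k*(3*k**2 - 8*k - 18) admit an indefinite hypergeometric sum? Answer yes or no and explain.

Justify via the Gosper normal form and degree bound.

Yes. s_k = (-2)**k*(-k**2 + 4*k + 4).

r(k) = 2*(-3*k**2 + 2*k + 23)/(3*k**2 - 8*k - 18) after simplifying.
Gosper form: A/B · C(k+1)/C(k) with A=-2, B=1, C=k**2 - 8*k/3 - 6.
Need (-2)·f(k+1) − (1)·f(k) = k**2 - 8*k/3 - 6.
d = 2 from the (0,0,2) case.
Match coefficients ⇒ f(k) = -(k**2 - 4*k - 4)/3.
R(k) = B(k−1)·f(k)/C(k) = -(k**2 - 4*k - 4)/(3*k**2 - 8*k - 18); s_k = R·t_k = (-2)**k*(-k**2 + 4*k + 4).
Δs = (-2)**k*(3*k**2 - 8*k - 18), as required.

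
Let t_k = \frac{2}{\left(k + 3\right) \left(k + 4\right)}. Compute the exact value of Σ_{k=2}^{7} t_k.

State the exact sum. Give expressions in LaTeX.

Σ = 12/55

Compute t_(k+1)/t_k: get (k + 3)/(k + 5).
Normal form (A,B,C) = (k + 3, k + 5, 1).
f must satisfy (k + 3)·f(k+1) − (k + 4)·f(k) = 1.
Degrees (1,1,0) ⇒ d ≤ 1.
Coefficient equations give f(k) = k/3.
Certificate R = B(k−1)f/C = k*(k + 4)/3 gives s_k = 2*k/(3*(k + 3)).
Check: Δs_k = 2/(k**2 + 7*k + 12). ✓
Evaluate s at k=8 and k=2: 16/33 and 4/15; difference 12/55.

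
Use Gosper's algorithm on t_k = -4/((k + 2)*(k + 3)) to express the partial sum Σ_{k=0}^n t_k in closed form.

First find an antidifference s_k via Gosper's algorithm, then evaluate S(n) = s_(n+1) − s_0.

Ratio r(k) = (k + 2)/(k + 4).
Normal form (A,B,C) = (k + 2, k + 4, 1).
Need (k + 2)·f(k+1) − (k + 3)·f(k) = 1.
deg f ≤ 1 (via 1,1,0).
Coefficient equations give f(k) = k/2.
Certificate R = B(k−1)f/C = k*(k + 3)/2 gives s_k = -2*k/(k + 2).
Check: Δs_k = -4/(k**2 + 5*k + 6). ✓
Telescope: S(n) = s_(n+1) − s_(0) = 2*(-n - 1)/(n + 3) − (0) = 2*(-n - 1)/(n + 3).

S(n) = 2*(-n - 1)/(n + 3)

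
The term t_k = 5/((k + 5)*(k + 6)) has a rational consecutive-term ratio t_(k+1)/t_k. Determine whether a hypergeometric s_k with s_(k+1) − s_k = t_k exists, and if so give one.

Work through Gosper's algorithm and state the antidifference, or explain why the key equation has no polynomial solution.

t_(k+1)/t_k = (k + 5)/(k + 7).
So A=k + 5 and B=k + 7, with C=1.
Solve (k + 5)·f(k+1) − (k + 6)·f(k) = 1.
From deg A=1, deg B=1, deg C=0: d=1.
A polynomial solution: f(k) = k/5.
Certificate R = B(k−1)f/C = k*(k + 6)/5 gives s_k = k/(k + 5).
Δs = 5/(k**2 + 11*k + 30), as required.

s_k = k/(k + 5)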